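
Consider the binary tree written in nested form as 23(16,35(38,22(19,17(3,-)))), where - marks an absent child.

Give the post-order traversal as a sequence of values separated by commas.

16, 38, 19, 3, 17, 22, 35, 23

Post-order visits the left subtree, then the right subtree, then the node.
At 23: go left to 16.
  16 is a leaf — visit 16.
At 23: go right to 35.
  At 35: go left to 38.
    38 is a leaf — visit 38.
  At 35: go right to 22.
    At 22: go left to 19.
      19 is a leaf — visit 19.
    At 22: go right to 17.
      At 17: go left to 3.
        3 is a leaf — visit 3.
      At 17: no right child.
      Visit 17.
    Visit 22.
  Visit 35.
Visit 23.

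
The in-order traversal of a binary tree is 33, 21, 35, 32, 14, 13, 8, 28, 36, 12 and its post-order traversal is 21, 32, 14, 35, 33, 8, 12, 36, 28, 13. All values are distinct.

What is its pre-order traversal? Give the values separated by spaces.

13 33 35 21 14 32 28 8 36 12

The last element of post-order is the root; it splits in-order into left and right subtrees.
Root 13: left subtree has 5 nodes {33, 21, 35, 32, 14}, right has 4 {8, 28, 36, 12}.
  Root 33: left subtree has 0 nodes { }, right has 4 {21, 35, 32, 14}.
    Root 35: left subtree has 1 node {21}, right has 2 {32, 14}.
      Root 14: left subtree has 1 node {32}, right has 0 { }.
  Root 28: left subtree has 1 node {8}, right has 2 {36, 12}.
    Root 36: left subtree has 0 nodes { }, right has 1 {12}.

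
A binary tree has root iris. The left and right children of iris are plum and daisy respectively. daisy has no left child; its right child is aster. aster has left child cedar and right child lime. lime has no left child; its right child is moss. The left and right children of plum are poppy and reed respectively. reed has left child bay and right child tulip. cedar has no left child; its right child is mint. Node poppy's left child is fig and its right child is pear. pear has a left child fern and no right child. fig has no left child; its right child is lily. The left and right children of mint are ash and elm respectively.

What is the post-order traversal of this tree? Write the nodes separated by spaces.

Post-order visits the left subtree, then the right subtree, then the node.
At iris: go left to plum.
  At plum: go left to poppy.
    At poppy: go left to fig.
      At fig: no left child.
      At fig: go right to lily.
        lily is a leaf — visit lily.
      Visit fig.
    At poppy: go right to pear.
      At pear: go left to fern.
        fern is a leaf — visit fern.
      At pear: no right child.
      Visit pear.
    Visit poppy.
  At plum: go right to reed.
    At reed: go left to bay.
      bay is a leaf — visit bay.
    At reed: go right to tulip.
      tulip is a leaf — visit tulip.
    Visit reed.
  Visit plum.
At iris: go right to daisy.
  At daisy: no left child.
  At daisy: go right to aster.
    At aster: go left to cedar.
      At cedar: no left child.
      At cedar: go right to mint.
        At mint: go left to ash.
          ash is a leaf — visit ash.
        At mint: go right to elm.
          elm is a leaf — visit elm.
        Visit mint.
      Visit cedar.
    At aster: go right to lime.
      At lime: no left child.
      At lime: go right to moss.
        moss is a leaf — visit moss.
      Visit lime.
    Visit aster.
  Visit daisy.
Visit iris.

lily fig fern pear poppy bay tulip reed plum ash elm mint cedar moss lime aster daisy iris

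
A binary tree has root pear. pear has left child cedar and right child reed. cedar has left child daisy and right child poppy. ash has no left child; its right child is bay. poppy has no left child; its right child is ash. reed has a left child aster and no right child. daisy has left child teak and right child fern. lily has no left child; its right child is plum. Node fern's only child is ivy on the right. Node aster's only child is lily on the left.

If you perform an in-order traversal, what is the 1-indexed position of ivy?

In-order visits the left subtree, then the node, then the right subtree.
At pear: go left to cedar.
  At cedar: go left to daisy.
    At daisy: go left to teak.
      teak is a leaf — visit teak.
    Visit daisy.
    At daisy: go right to fern.
      At fern: no left child.
      Visit fern.
      At fern: go right to ivy.
        ivy is a leaf — visit ivy.
  Visit cedar.
  At cedar: go right to poppy.
    At poppy: no left child.
    Visit poppy.
    At poppy: go right to ash.
      At ash: no left child.
      Visit ash.
      At ash: go right to bay.
        bay is a leaf — visit bay.
Visit pear.
At pear: go right to reed.
  At reed: go left to aster.
    At aster: go left to lily.
      At lily: no left child.
      Visit lily.
      At lily: go right to plum.
        plum is a leaf — visit plum.
    Visit aster.
    At aster: no right child.
  Visit reed.
  At reed: no right child.
Full in-order sequence: teak, daisy, fern, ivy, cedar, poppy, ash, bay, pear, lily, plum, aster, reed.

4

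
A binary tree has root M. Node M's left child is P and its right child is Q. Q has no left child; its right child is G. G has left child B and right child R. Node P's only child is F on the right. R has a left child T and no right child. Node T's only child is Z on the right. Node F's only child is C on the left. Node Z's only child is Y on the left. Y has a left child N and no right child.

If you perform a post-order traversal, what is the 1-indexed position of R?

Post-order visits the left subtree, then the right subtree, then the node.
At M: go left to P.
  At P: no left child.
  At P: go right to F.
    At F: go left to C.
      C is a leaf — visit C.
    At F: no right child.
    Visit F.
  Visit P.
At M: go right to Q.
  At Q: no left child.
  At Q: go right to G.
    At G: go left to B.
      B is a leaf — visit B.
    At G: go right to R.
      At R: go left to T.
        At T: no left child.
        At T: go right to Z.
          At Z: go left to Y.
            At Y: go left to N.
              N is a leaf — visit N.
            At Y: no right child.
            Visit Y.
          At Z: no right child.
          Visit Z.
        Visit T.
      At R: no right child.
      Visit R.
    Visit G.
  Visit Q.
Visit M.
Full post-order sequence: C, F, P, B, N, Y, Z, T, R, G, Q, M.

9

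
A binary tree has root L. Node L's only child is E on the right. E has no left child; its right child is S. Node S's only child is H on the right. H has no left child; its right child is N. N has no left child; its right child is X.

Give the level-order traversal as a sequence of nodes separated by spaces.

Level-order visits nodes level by level from the root, left to right within each level.
Level 0: L
Level 1: E
Level 2: S
Level 3: H
Level 4: N
Level 5: X

L E S H N X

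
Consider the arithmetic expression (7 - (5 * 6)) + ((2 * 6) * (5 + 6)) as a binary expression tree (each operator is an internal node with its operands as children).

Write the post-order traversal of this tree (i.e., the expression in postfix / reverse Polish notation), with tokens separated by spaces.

Post-order on an expression tree gives postfix notation: for each operator, emit left operand, right operand, then the operator.

7 5 6 * - 2 6 * 5 6 + * +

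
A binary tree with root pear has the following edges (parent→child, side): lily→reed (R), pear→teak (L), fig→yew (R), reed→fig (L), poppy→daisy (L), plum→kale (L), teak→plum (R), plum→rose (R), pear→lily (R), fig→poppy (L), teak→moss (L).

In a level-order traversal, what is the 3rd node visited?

Level-order visits nodes level by level from the root, left to right within each level.
Level 0: pear
Level 1: teak, lily
Level 2: moss, plum, reed
Level 3: kale, rose, fig
Level 4: poppy, yew
Level 5: daisy
Full level-order sequence: pear, teak, lily, moss, plum, reed, kale, rose, fig, poppy, yew, daisy.

lily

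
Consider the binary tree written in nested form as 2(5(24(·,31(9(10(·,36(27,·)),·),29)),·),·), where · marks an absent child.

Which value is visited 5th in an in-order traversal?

9

In-order visits the left subtree, then the node, then the right subtree.
At 2: go left to 5.
  At 5: go left to 24.
    At 24: no left child.
    Visit 24.
    At 24: go right to 31.
      At 31: go left to 9.
        At 9: go left to 10.
          At 10: no left child.
          Visit 10.
          At 10: go right to 36.
            At 36: go left to 27.
              27 is a leaf — visit 27.
            Visit 36.
            At 36: no right child.
        Visit 9.
        At 9: no right child.
      Visit 31.
      At 31: go right to 29.
        29 is a leaf — visit 29.
  Visit 5.
  At 5: no right child.
Visit 2.
At 2: no right child.
Full in-order sequence: 24, 10, 27, 36, 9, 31, 29, 5, 2.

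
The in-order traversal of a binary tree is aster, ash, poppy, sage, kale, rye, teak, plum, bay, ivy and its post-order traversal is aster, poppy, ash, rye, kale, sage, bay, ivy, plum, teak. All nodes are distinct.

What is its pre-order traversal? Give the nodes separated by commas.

The last element of post-order is the root; it splits in-order into left and right subtrees.
Root teak: left subtree has 6 nodes {aster, ash, poppy, sage, kale, rye}, right has 3 {plum, bay, ivy}.
  Root sage: left subtree has 3 nodes {aster, ash, poppy}, right has 2 {kale, rye}.
    Root ash: left subtree has 1 node {aster}, right has 1 {poppy}.
    Root kale: left subtree has 0 nodes { }, right has 1 {rye}.
  Root plum: left subtree has 0 nodes { }, right has 2 {bay, ivy}.
    Root ivy: left subtree has 1 node {bay}, right has 0 { }.

teak, sage, ash, aster, poppy, kale, rye, plum, ivy, bay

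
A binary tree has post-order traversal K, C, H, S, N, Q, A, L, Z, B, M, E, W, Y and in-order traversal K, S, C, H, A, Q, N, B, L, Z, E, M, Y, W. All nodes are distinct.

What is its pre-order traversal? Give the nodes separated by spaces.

The last element of post-order is the root; it splits in-order into left and right subtrees.
Root Y: left subtree has 12 nodes {K, S, C, H, A, Q, N, B, L, Z, E, M}, right has 1 {W}.
  Root E: left subtree has 10 nodes {K, S, C, H, A, Q, N, B, L, Z}, right has 1 {M}.
    Root B: left subtree has 7 nodes {K, S, C, H, A, Q, N}, right has 2 {L, Z}.
      Root A: left subtree has 4 nodes {K, S, C, H}, right has 2 {Q, N}.
        Root S: left subtree has 1 node {K}, right has 2 {C, H}.
          Root H: left subtree has 1 node {C}, right has 0 { }.
        Root Q: left subtree has 0 nodes { }, right has 1 {N}.
      Root Z: left subtree has 1 node {L}, right has 0 { }.

Y E B A S K H C Q N Z L M W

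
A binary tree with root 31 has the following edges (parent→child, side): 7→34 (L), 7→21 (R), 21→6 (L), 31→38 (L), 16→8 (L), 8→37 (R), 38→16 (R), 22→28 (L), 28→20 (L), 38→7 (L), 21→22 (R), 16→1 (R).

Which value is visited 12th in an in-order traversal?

1

In-order visits the left subtree, then the node, then the right subtree.
At 31: go left to 38.
  At 38: go left to 7.
    At 7: go left to 34.
      34 is a leaf — visit 34.
    Visit 7.
    At 7: go right to 21.
      At 21: go left to 6.
        6 is a leaf — visit 6.
      Visit 21.
      At 21: go right to 22.
        At 22: go left to 28.
          At 28: go left to 20.
            20 is a leaf — visit 20.
          Visit 28.
          At 28: no right child.
        Visit 22.
        At 22: no right child.
  Visit 38.
  At 38: go right to 16.
    At 16: go left to 8.
      At 8: no left child.
      Visit 8.
      At 8: go right to 37.
        37 is a leaf — visit 37.
    Visit 16.
    At 16: go right to 1.
      1 is a leaf — visit 1.
Visit 31.
At 31: no right child.
Full in-order sequence: 34, 7, 6, 21, 20, 28, 22, 38, 8, 37, 16, 1, 31.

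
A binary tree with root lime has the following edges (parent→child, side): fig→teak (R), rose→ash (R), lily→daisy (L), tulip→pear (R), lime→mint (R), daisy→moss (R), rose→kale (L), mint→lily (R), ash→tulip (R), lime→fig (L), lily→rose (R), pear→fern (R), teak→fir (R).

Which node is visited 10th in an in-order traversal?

rose

In-order visits the left subtree, then the node, then the right subtree.
At lime: go left to fig.
  At fig: no left child.
  Visit fig.
  At fig: go right to teak.
    At teak: no left child.
    Visit teak.
    At teak: go right to fir.
      fir is a leaf — visit fir.
Visit lime.
At lime: go right to mint.
  At mint: no left child.
  Visit mint.
  At mint: go right to lily.
    At lily: go left to daisy.
      At daisy: no left child.
      Visit daisy.
      At daisy: go right to moss.
        moss is a leaf — visit moss.
    Visit lily.
    At lily: go right to rose.
      At rose: go left to kale.
        kale is a leaf — visit kale.
      Visit rose.
      At rose: go right to ash.
        At ash: no left child.
        Visit ash.
        At ash: go right to tulip.
          At tulip: no left child.
          Visit tulip.
          At tulip: go right to pear.
            At pear: no left child.
            Visit pear.
            At pear: go right to fern.
              fern is a leaf — visit fern.
Full in-order sequence: fig, teak, fir, lime, mint, daisy, moss, lily, kale, rose, ash, tulip, pear, fern.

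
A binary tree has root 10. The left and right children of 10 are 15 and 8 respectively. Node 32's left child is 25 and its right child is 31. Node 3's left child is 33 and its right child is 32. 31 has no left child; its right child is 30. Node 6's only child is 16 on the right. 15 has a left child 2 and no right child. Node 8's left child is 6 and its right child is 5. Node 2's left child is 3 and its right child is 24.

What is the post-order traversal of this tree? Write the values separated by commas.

33, 25, 30, 31, 32, 3, 24, 2, 15, 16, 6, 5, 8, 10

Post-order visits the left subtree, then the right subtree, then the node.
At 10: go left to 15.
  At 15: go left to 2.
    At 2: go left to 3.
      At 3: go left to 33.
        33 is a leaf — visit 33.
      At 3: go right to 32.
        At 32: go left to 25.
          25 is a leaf — visit 25.
        At 32: go right to 31.
          At 31: no left child.
          At 31: go right to 30.
            30 is a leaf — visit 30.
          Visit 31.
        Visit 32.
      Visit 3.
    At 2: go right to 24.
      24 is a leaf — visit 24.
    Visit 2.
  At 15: no right child.
  Visit 15.
At 10: go right to 8.
  At 8: go left to 6.
    At 6: no left child.
    At 6: go right to 16.
      16 is a leaf — visit 16.
    Visit 6.
  At 8: go right to 5.
    5 is a leaf — visit 5.
  Visit 8.
Visit 10.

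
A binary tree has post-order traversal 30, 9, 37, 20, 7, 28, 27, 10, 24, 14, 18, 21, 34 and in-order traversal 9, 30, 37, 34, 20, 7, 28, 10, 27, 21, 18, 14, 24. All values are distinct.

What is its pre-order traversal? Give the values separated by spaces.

34 37 9 30 21 10 28 7 20 27 18 14 24

The last element of post-order is the root; it splits in-order into left and right subtrees.
Root 34: left subtree has 3 nodes {9, 30, 37}, right has 9 {20, 7, 28, 10, 27, 21, 18, 14, 24}.
  Root 37: left subtree has 2 nodes {9, 30}, right has 0 { }.
    Root 9: left subtree has 0 nodes { }, right has 1 {30}.
  Root 21: left subtree has 5 nodes {20, 7, 28, 10, 27}, right has 3 {18, 14, 24}.
    Root 10: left subtree has 3 nodes {20, 7, 28}, right has 1 {27}.
      Root 28: left subtree has 2 nodes {20, 7}, right has 0 { }.
        Root 7: left subtree has 1 node {20}, right has 0 { }.
    Root 18: left subtree has 0 nodes { }, right has 2 {14, 24}.
      Root 14: left subtree has 0 nodes { }, right has 1 {24}.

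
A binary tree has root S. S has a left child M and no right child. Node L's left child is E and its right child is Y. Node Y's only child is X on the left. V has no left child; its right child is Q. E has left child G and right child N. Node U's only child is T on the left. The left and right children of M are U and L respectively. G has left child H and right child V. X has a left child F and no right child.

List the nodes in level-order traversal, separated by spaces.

Level-order visits nodes level by level from the root, left to right within each level.
Level 0: S
Level 1: M
Level 2: U, L
Level 3: T, E, Y
Level 4: G, N, X
Level 5: H, V, F
Level 6: Q

S M U L T E Y G N X H V F Q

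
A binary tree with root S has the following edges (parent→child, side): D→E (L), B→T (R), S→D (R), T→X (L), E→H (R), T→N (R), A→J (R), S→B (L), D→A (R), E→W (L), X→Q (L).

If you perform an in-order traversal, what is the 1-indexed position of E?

In-order visits the left subtree, then the node, then the right subtree.
At S: go left to B.
  At B: no left child.
  Visit B.
  At B: go right to T.
    At T: go left to X.
      At X: go left to Q.
        Q is a leaf — visit Q.
      Visit X.
      At X: no right child.
    Visit T.
    At T: go right to N.
      N is a leaf — visit N.
Visit S.
At S: go right to D.
  At D: go left to E.
    At E: go left to W.
      W is a leaf — visit W.
    Visit E.
    At E: go right to H.
      H is a leaf — visit H.
  Visit D.
  At D: go right to A.
    At A: no left child.
    Visit A.
    At A: go right to J.
      J is a leaf — visit J.
Full in-order sequence: B, Q, X, T, N, S, W, E, H, D, A, J.

8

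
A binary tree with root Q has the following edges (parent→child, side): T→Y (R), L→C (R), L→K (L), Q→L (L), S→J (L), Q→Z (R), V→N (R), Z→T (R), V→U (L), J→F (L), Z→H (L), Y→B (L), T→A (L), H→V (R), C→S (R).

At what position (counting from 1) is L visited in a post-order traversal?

Post-order visits the left subtree, then the right subtree, then the node.
At Q: go left to L.
  At L: go left to K.
    K is a leaf — visit K.
  At L: go right to C.
    At C: no left child.
    At C: go right to S.
      At S: go left to J.
        At J: go left to F.
          F is a leaf — visit F.
        At J: no right child.
        Visit J.
      At S: no right child.
      Visit S.
    Visit C.
  Visit L.
At Q: go right to Z.
  At Z: go left to H.
    At H: no left child.
    At H: go right to V.
      At V: go left to U.
        U is a leaf — visit U.
      At V: go right to N.
        N is a leaf — visit N.
      Visit V.
    Visit H.
  At Z: go right to T.
    At T: go left to A.
      A is a leaf — visit A.
    At T: go right to Y.
      At Y: go left to B.
        B is a leaf — visit B.
      At Y: no right child.
      Visit Y.
    Visit T.
  Visit Z.
Visit Q.
Full post-order sequence: K, F, J, S, C, L, U, N, V, H, A, B, Y, T, Z, Q.

6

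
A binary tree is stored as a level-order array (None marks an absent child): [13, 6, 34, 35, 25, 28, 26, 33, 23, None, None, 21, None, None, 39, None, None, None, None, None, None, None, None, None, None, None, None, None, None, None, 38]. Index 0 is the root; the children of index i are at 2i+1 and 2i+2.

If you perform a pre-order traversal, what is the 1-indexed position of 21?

Pre-order visits the node, then its left subtree, then its right subtree.
Visit 13.
At 13: go left to 6.
  Visit 6.
  At 6: go left to 35.
    Visit 35.
    At 35: go left to 33.
      33 is a leaf — visit 33.
    At 35: go right to 23.
      23 is a leaf — visit 23.
  At 6: go right to 25.
    25 is a leaf — visit 25.
At 13: go right to 34.
  Visit 34.
  At 34: go left to 28.
    Visit 28.
    At 28: go left to 21.
      21 is a leaf — visit 21.
    At 28: no right child.
  At 34: go right to 26.
    Visit 26.
    At 26: no left child.
    At 26: go right to 39.
      Visit 39.
      At 39: no left child.
      At 39: go right to 38.
        38 is a leaf — visit 38.
Full pre-order sequence: 13, 6, 35, 33, 23, 25, 34, 28, 21, 26, 39, 38.

9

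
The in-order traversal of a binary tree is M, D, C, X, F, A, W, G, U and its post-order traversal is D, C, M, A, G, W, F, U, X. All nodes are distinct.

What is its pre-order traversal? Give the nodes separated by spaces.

X M C D U F W A G

The last element of post-order is the root; it splits in-order into left and right subtrees.
Root X: left subtree has 3 nodes {M, D, C}, right has 5 {F, A, W, G, U}.
  Root M: left subtree has 0 nodes { }, right has 2 {D, C}.
    Root C: left subtree has 1 node {D}, right has 0 { }.
  Root U: left subtree has 4 nodes {F, A, W, G}, right has 0 { }.
    Root F: left subtree has 0 nodes { }, right has 3 {A, W, G}.
      Root W: left subtree has 1 node {A}, right has 1 {G}.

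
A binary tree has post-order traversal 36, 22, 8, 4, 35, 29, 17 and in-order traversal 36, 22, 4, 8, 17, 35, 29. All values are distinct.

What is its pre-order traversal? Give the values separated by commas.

17, 4, 22, 36, 8, 29, 35

The last element of post-order is the root; it splits in-order into left and right subtrees.
Root 17: left subtree has 4 nodes {36, 22, 4, 8}, right has 2 {35, 29}.
  Root 4: left subtree has 2 nodes {36, 22}, right has 1 {8}.
    Root 22: left subtree has 1 node {36}, right has 0 { }.
  Root 29: left subtree has 1 node {35}, right has 0 { }.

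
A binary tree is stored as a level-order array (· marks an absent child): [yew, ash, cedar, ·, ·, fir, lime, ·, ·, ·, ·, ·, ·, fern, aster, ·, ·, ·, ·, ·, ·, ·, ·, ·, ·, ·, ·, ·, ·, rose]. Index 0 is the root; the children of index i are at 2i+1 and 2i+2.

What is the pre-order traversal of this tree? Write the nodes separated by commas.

Pre-order visits the node, then its left subtree, then its right subtree.
Visit yew.
At yew: go left to ash.
  ash is a leaf — visit ash.
At yew: go right to cedar.
  Visit cedar.
  At cedar: go left to fir.
    fir is a leaf — visit fir.
  At cedar: go right to lime.
    Visit lime.
    At lime: go left to fern.
      fern is a leaf — visit fern.
    At lime: go right to aster.
      Visit aster.
      At aster: go left to rose.
        rose is a leaf — visit rose.
      At aster: no right child.

yew, ash, cedar, fir, lime, fern, aster, rose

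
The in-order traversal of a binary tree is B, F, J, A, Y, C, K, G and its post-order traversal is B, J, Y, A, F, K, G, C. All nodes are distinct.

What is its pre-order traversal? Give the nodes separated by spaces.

C F B A J Y G K

The last element of post-order is the root; it splits in-order into left and right subtrees.
Root C: left subtree has 5 nodes {B, F, J, A, Y}, right has 2 {K, G}.
  Root F: left subtree has 1 node {B}, right has 3 {J, A, Y}.
    Root A: left subtree has 1 node {J}, right has 1 {Y}.
  Root G: left subtree has 1 node {K}, right has 0 { }.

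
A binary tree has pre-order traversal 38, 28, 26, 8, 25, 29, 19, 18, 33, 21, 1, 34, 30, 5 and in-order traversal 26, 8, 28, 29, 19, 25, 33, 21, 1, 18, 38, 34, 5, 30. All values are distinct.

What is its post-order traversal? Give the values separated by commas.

8, 26, 19, 29, 1, 21, 33, 18, 25, 28, 5, 30, 34, 38

The first element of pre-order is the root; it splits in-order into left and right subtrees.
Root 38: left subtree has 10 nodes {26, 8, 28, 29, 19, 25, 33, 21, 1, 18}, right has 3 {34, 5, 30}.
  Root 28: left subtree has 2 nodes {26, 8}, right has 7 {29, 19, 25, 33, 21, 1, 18}.
    Root 26: left subtree has 0 nodes { }, right has 1 {8}.
    Root 25: left subtree has 2 nodes {29, 19}, right has 4 {33, 21, 1, 18}.
      Root 29: left subtree has 0 nodes { }, right has 1 {19}.
      Root 18: left subtree has 3 nodes {33, 21, 1}, right has 0 { }.
        Root 33: left subtree has 0 nodes { }, right has 2 {21, 1}.
          Root 21: left subtree has 0 nodes { }, right has 1 {1}.
  Root 34: left subtree has 0 nodes { }, right has 2 {5, 30}.
    Root 30: left subtree has 1 node {5}, right has 0 { }.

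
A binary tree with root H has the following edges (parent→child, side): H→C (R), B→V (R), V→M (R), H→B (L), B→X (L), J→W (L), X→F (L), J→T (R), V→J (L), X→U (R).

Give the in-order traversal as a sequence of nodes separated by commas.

F, X, U, B, W, J, T, V, M, H, C

In-order visits the left subtree, then the node, then the right subtree.
At H: go left to B.
  At B: go left to X.
    At X: go left to F.
      F is a leaf — visit F.
    Visit X.
    At X: go right to U.
      U is a leaf — visit U.
  Visit B.
  At B: go right to V.
    At V: go left to J.
      At J: go left to W.
        W is a leaf — visit W.
      Visit J.
      At J: go right to T.
        T is a leaf — visit T.
    Visit V.
    At V: go right to M.
      M is a leaf — visit M.
Visit H.
At H: go right to C.
  C is a leaf — visit C.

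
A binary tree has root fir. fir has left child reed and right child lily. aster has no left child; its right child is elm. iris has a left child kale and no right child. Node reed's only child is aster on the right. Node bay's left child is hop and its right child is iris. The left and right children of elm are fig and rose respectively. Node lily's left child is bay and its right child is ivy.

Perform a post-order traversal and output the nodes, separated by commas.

Post-order visits the left subtree, then the right subtree, then the node.
At fir: go left to reed.
  At reed: no left child.
  At reed: go right to aster.
    At aster: no left child.
    At aster: go right to elm.
      At elm: go left to fig.
        fig is a leaf — visit fig.
      At elm: go right to rose.
        rose is a leaf — visit rose.
      Visit elm.
    Visit aster.
  Visit reed.
At fir: go right to lily.
  At lily: go left to bay.
    At bay: go left to hop.
      hop is a leaf — visit hop.
    At bay: go right to iris.
      At iris: go left to kale.
        kale is a leaf — visit kale.
      At iris: no right child.
      Visit iris.
    Visit bay.
  At lily: go right to ivy.
    ivy is a leaf — visit ivy.
  Visit lily.
Visit fir.

fig, rose, elm, aster, reed, hop, kale, iris, bay, ivy, lily, fir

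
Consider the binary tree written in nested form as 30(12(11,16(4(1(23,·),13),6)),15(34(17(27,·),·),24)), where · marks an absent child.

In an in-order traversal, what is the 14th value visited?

24

In-order visits the left subtree, then the node, then the right subtree.
At 30: go left to 12.
  At 12: go left to 11.
    11 is a leaf — visit 11.
  Visit 12.
  At 12: go right to 16.
    At 16: go left to 4.
      At 4: go left to 1.
        At 1: go left to 23.
          23 is a leaf — visit 23.
        Visit 1.
        At 1: no right child.
      Visit 4.
      At 4: go right to 13.
        13 is a leaf — visit 13.
    Visit 16.
    At 16: go right to 6.
      6 is a leaf — visit 6.
Visit 30.
At 30: go right to 15.
  At 15: go left to 34.
    At 34: go left to 17.
      At 17: go left to 27.
        27 is a leaf — visit 27.
      Visit 17.
      At 17: no right child.
    Visit 34.
    At 34: no right child.
  Visit 15.
  At 15: go right to 24.
    24 is a leaf — visit 24.
Full in-order sequence: 11, 12, 23, 1, 4, 13, 16, 6, 30, 27, 17, 34, 15, 24.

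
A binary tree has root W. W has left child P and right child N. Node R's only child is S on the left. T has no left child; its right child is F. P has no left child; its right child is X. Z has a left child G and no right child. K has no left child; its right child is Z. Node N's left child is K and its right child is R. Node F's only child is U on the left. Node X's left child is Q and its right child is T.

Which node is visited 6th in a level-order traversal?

Level-order visits nodes level by level from the root, left to right within each level.
Level 0: W
Level 1: P, N
Level 2: X, K, R
Level 3: Q, T, Z, S
Level 4: F, G
Level 5: U
Full level-order sequence: W, P, N, X, K, R, Q, T, Z, S, F, G, U.

R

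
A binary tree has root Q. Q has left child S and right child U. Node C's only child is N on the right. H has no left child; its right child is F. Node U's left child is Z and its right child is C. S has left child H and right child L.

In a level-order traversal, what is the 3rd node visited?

Level-order visits nodes level by level from the root, left to right within each level.
Level 0: Q
Level 1: S, U
Level 2: H, L, Z, C
Level 3: F, N
Full level-order sequence: Q, S, U, H, L, Z, C, F, N.

U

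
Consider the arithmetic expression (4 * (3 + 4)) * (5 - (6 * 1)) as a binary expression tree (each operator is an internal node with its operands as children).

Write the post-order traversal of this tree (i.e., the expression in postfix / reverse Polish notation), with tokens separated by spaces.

4 3 4 + * 5 6 1 * - *

Post-order on an expression tree gives postfix notation: for each operator, emit left operand, right operand, then the operator.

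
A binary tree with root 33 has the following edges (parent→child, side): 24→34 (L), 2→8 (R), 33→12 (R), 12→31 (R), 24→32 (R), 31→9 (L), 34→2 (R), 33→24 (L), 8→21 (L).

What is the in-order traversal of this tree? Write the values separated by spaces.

34 2 21 8 24 32 33 12 9 31

In-order visits the left subtree, then the node, then the right subtree.
At 33: go left to 24.
  At 24: go left to 34.
    At 34: no left child.
    Visit 34.
    At 34: go right to 2.
      At 2: no left child.
      Visit 2.
      At 2: go right to 8.
        At 8: go left to 21.
          21 is a leaf — visit 21.
        Visit 8.
        At 8: no right child.
  Visit 24.
  At 24: go right to 32.
    32 is a leaf — visit 32.
Visit 33.
At 33: go right to 12.
  At 12: no left child.
  Visit 12.
  At 12: go right to 31.
    At 31: go left to 9.
      9 is a leaf — visit 9.
    Visit 31.
    At 31: no right child.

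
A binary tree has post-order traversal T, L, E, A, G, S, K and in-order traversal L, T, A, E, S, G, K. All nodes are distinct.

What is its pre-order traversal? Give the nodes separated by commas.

K, S, A, L, T, E, G

The last element of post-order is the root; it splits in-order into left and right subtrees.
Root K: left subtree has 6 nodes {L, T, A, E, S, G}, right has 0 { }.
  Root S: left subtree has 4 nodes {L, T, A, E}, right has 1 {G}.
    Root A: left subtree has 2 nodes {L, T}, right has 1 {E}.
      Root L: left subtree has 0 nodes { }, right has 1 {T}.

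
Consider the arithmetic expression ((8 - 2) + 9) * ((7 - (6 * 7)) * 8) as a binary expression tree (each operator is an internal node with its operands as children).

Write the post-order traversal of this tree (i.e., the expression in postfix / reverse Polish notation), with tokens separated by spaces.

8 2 - 9 + 7 6 7 * - 8 * *

Post-order on an expression tree gives postfix notation: for each operator, emit left operand, right operand, then the operator.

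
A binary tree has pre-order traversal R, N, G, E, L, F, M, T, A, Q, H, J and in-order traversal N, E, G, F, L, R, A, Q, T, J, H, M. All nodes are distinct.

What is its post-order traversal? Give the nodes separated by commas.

The first element of pre-order is the root; it splits in-order into left and right subtrees.
Root R: left subtree has 5 nodes {N, E, G, F, L}, right has 6 {A, Q, T, J, H, M}.
  Root N: left subtree has 0 nodes { }, right has 4 {E, G, F, L}.
    Root G: left subtree has 1 node {E}, right has 2 {F, L}.
      Root L: left subtree has 1 node {F}, right has 0 { }.
  Root M: left subtree has 5 nodes {A, Q, T, J, H}, right has 0 { }.
    Root T: left subtree has 2 nodes {A, Q}, right has 2 {J, H}.
      Root A: left subtree has 0 nodes { }, right has 1 {Q}.
      Root H: left subtree has 1 node {J}, right has 0 { }.

E, F, L, G, N, Q, A, J, H, T, M, R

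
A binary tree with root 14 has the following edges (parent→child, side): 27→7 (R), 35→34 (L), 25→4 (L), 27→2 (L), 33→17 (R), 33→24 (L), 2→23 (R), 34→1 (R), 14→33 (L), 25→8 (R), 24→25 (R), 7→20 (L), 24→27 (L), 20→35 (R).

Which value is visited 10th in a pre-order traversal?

34

Pre-order visits the node, then its left subtree, then its right subtree.
Visit 14.
At 14: go left to 33.
  Visit 33.
  At 33: go left to 24.
    Visit 24.
    At 24: go left to 27.
      Visit 27.
      At 27: go left to 2.
        Visit 2.
        At 2: no left child.
        At 2: go right to 23.
          23 is a leaf — visit 23.
      At 27: go right to 7.
        Visit 7.
        At 7: go left to 20.
          Visit 20.
          At 20: no left child.
          At 20: go right to 35.
            Visit 35.
            At 35: go left to 34.
              Visit 34.
              At 34: no left child.
              At 34: go right to 1.
                1 is a leaf — visit 1.
            At 35: no right child.
        At 7: no right child.
    At 24: go right to 25.
      Visit 25.
      At 25: go left to 4.
        4 is a leaf — visit 4.
      At 25: go right to 8.
        8 is a leaf — visit 8.
  At 33: go right to 17.
    17 is a leaf — visit 17.
At 14: no right child.
Full pre-order sequence: 14, 33, 24, 27, 2, 23, 7, 20, 35, 34, 1, 25, 4, 8, 17.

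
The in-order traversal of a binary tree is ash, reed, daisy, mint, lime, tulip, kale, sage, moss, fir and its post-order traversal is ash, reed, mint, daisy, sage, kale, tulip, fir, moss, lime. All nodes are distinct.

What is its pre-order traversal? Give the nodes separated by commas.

The last element of post-order is the root; it splits in-order into left and right subtrees.
Root lime: left subtree has 4 nodes {ash, reed, daisy, mint}, right has 5 {tulip, kale, sage, moss, fir}.
  Root daisy: left subtree has 2 nodes {ash, reed}, right has 1 {mint}.
    Root reed: left subtree has 1 node {ash}, right has 0 { }.
  Root moss: left subtree has 3 nodes {tulip, kale, sage}, right has 1 {fir}.
    Root tulip: left subtree has 0 nodes { }, right has 2 {kale, sage}.
      Root kale: left subtree has 0 nodes { }, right has 1 {sage}.

lime, daisy, reed, ash, mint, moss, tulip, kale, sage, fir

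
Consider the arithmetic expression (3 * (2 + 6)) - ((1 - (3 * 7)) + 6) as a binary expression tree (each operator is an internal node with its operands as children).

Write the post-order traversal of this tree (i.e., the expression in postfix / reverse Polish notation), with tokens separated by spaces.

Post-order on an expression tree gives postfix notation: for each operator, emit left operand, right operand, then the operator.

3 2 6 + * 1 3 7 * - 6 + -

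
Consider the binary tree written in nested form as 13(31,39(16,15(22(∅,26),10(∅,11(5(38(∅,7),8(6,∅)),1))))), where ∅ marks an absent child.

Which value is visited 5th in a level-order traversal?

Level-order visits nodes level by level from the root, left to right within each level.
Level 0: 13
Level 1: 31, 39
Level 2: 16, 15
Level 3: 22, 10
Level 4: 26, 11
Level 5: 5, 1
Level 6: 38, 8
Level 7: 7, 6
Full level-order sequence: 13, 31, 39, 16, 15, 22, 10, 26, 11, 5, 1, 38, 8, 7, 6.

15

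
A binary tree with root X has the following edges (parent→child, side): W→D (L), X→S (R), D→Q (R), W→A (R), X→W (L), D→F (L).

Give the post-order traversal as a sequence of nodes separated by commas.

F, Q, D, A, W, S, X

Post-order visits the left subtree, then the right subtree, then the node.
At X: go left to W.
  At W: go left to D.
    At D: go left to F.
      F is a leaf — visit F.
    At D: go right to Q.
      Q is a leaf — visit Q.
    Visit D.
  At W: go right to A.
    A is a leaf — visit A.
  Visit W.
At X: go right to S.
  S is a leaf — visit S.
Visit X.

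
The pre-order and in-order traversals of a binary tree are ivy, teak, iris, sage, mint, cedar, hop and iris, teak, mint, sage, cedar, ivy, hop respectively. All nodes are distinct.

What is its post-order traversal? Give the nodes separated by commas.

The first element of pre-order is the root; it splits in-order into left and right subtrees.
Root ivy: left subtree has 5 nodes {iris, teak, mint, sage, cedar}, right has 1 {hop}.
  Root teak: left subtree has 1 node {iris}, right has 3 {mint, sage, cedar}.
    Root sage: left subtree has 1 node {mint}, right has 1 {cedar}.

iris, mint, cedar, sage, teak, hop, ivy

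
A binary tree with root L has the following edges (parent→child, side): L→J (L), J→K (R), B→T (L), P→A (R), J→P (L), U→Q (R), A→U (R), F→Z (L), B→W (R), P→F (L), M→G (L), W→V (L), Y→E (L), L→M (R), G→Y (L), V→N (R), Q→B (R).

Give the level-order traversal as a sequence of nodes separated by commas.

Level-order visits nodes level by level from the root, left to right within each level.
Level 0: L
Level 1: J, M
Level 2: P, K, G
Level 3: F, A, Y
Level 4: Z, U, E
Level 5: Q
Level 6: B
Level 7: T, W
Level 8: V
Level 9: N

L, J, M, P, K, G, F, A, Y, Z, U, E, Q, B, T, W, V, N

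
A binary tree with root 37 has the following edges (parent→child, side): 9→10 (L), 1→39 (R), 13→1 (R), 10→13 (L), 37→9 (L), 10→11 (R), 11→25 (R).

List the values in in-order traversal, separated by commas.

13, 1, 39, 10, 11, 25, 9, 37

In-order visits the left subtree, then the node, then the right subtree.
At 37: go left to 9.
  At 9: go left to 10.
    At 10: go left to 13.
      At 13: no left child.
      Visit 13.
      At 13: go right to 1.
        At 1: no left child.
        Visit 1.
        At 1: go right to 39.
          39 is a leaf — visit 39.
    Visit 10.
    At 10: go right to 11.
      At 11: no left child.
      Visit 11.
      At 11: go right to 25.
        25 is a leaf — visit 25.
  Visit 9.
  At 9: no right child.
Visit 37.
At 37: no right child.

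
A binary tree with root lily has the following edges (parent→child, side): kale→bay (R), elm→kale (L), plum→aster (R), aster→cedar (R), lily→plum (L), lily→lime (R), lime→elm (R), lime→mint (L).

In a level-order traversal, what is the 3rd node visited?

lime

Level-order visits nodes level by level from the root, left to right within each level.
Level 0: lily
Level 1: plum, lime
Level 2: aster, mint, elm
Level 3: cedar, kale
Level 4: bay
Full level-order sequence: lily, plum, lime, aster, mint, elm, cedar, kale, bay.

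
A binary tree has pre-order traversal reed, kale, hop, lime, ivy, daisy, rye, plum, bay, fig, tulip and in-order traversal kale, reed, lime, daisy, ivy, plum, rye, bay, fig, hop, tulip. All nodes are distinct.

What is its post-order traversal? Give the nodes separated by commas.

kale, daisy, plum, fig, bay, rye, ivy, lime, tulip, hop, reed

The first element of pre-order is the root; it splits in-order into left and right subtrees.
Root reed: left subtree has 1 node {kale}, right has 9 {lime, daisy, ivy, plum, rye, bay, fig, hop, tulip}.
  Root hop: left subtree has 7 nodes {lime, daisy, ivy, plum, rye, bay, fig}, right has 1 {tulip}.
    Root lime: left subtree has 0 nodes { }, right has 6 {daisy, ivy, plum, rye, bay, fig}.
      Root ivy: left subtree has 1 node {daisy}, right has 4 {plum, rye, bay, fig}.
        Root rye: left subtree has 1 node {plum}, right has 2 {bay, fig}.
          Root bay: left subtree has 0 nodes { }, right has 1 {fig}.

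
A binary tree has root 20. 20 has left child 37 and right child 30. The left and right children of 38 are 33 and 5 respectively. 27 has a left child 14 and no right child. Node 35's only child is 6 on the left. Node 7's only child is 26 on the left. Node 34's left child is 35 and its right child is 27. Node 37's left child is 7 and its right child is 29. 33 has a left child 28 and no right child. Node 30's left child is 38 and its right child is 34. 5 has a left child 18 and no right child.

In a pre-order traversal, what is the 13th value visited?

Pre-order visits the node, then its left subtree, then its right subtree.
Visit 20.
At 20: go left to 37.
  Visit 37.
  At 37: go left to 7.
    Visit 7.
    At 7: go left to 26.
      26 is a leaf — visit 26.
    At 7: no right child.
  At 37: go right to 29.
    29 is a leaf — visit 29.
At 20: go right to 30.
  Visit 30.
  At 30: go left to 38.
    Visit 38.
    At 38: go left to 33.
      Visit 33.
      At 33: go left to 28.
        28 is a leaf — visit 28.
      At 33: no right child.
    At 38: go right to 5.
      Visit 5.
      At 5: go left to 18.
        18 is a leaf — visit 18.
      At 5: no right child.
  At 30: go right to 34.
    Visit 34.
    At 34: go left to 35.
      Visit 35.
      At 35: go left to 6.
        6 is a leaf — visit 6.
      At 35: no right child.
    At 34: go right to 27.
      Visit 27.
      At 27: go left to 14.
        14 is a leaf — visit 14.
      At 27: no right child.
Full pre-order sequence: 20, 37, 7, 26, 29, 30, 38, 33, 28, 5, 18, 34, 35, 6, 27, 14.

35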